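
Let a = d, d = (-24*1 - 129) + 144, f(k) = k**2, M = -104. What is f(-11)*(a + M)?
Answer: -13673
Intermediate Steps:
d = -9 (d = (-24 - 129) + 144 = -153 + 144 = -9)
a = -9
f(-11)*(a + M) = (-11)**2*(-9 - 104) = 121*(-113) = -13673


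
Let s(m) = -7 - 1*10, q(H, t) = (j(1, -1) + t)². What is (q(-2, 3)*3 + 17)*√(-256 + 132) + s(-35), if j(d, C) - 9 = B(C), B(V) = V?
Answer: -17 + 760*I*√31 ≈ -17.0 + 4231.5*I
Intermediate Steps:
j(d, C) = 9 + C
q(H, t) = (8 + t)² (q(H, t) = ((9 - 1) + t)² = (8 + t)²)
s(m) = -17 (s(m) = -7 - 10 = -17)
(q(-2, 3)*3 + 17)*√(-256 + 132) + s(-35) = ((8 + 3)²*3 + 17)*√(-256 + 132) - 17 = (11²*3 + 17)*√(-124) - 17 = (121*3 + 17)*(2*I*√31) - 17 = (363 + 17)*(2*I*√31) - 17 = 380*(2*I*√31) - 17 = 760*I*√31 - 17 = -17 + 760*I*√31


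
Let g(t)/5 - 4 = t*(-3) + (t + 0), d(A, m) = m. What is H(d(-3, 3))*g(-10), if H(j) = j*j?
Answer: 1080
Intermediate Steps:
H(j) = j**2
g(t) = 20 - 10*t (g(t) = 20 + 5*(t*(-3) + (t + 0)) = 20 + 5*(-3*t + t) = 20 + 5*(-2*t) = 20 - 10*t)
H(d(-3, 3))*g(-10) = 3**2*(20 - 10*(-10)) = 9*(20 + 100) = 9*120 = 1080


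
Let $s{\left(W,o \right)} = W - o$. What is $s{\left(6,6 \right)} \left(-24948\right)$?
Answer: $0$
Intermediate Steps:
$s{\left(6,6 \right)} \left(-24948\right) = \left(6 - 6\right) \left(-24948\right) = 0 \left(-24948\right) = 0$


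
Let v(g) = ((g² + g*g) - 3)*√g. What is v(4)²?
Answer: 3364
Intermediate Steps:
v(g) = √g*(-3 + 2*g²) (v(g) = ((g² + g²) - 3)*√g = (2*g² - 3)*√g = (-3 + 2*g²)*√g = √g*(-3 + 2*g²))
v(4)² = (√4*(-3 + 2*4²))² = (2*(-3 + 2*16))² = (2*(-3 + 32))² = (2*29)² = 58² = 3364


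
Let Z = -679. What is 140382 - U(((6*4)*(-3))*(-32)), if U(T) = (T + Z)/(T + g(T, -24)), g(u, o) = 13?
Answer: 325263469/2317 ≈ 1.4038e+5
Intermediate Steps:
U(T) = (-679 + T)/(13 + T) (U(T) = (T - 679)/(T + 13) = (-679 + T)/(13 + T))
140382 - U(((6*4)*(-3))*(-32)) = 140382 - (-679 + ((6*4)*(-3))*(-32))/(13 + ((6*4)*(-3))*(-32)) = 140382 - (-679 + (24*(-3))*(-32))/(13 + (24*(-3))*(-32)) = 140382 - (-679 - 72*(-32))/(13 - 72*(-32)) = 140382 - (-679 + 2304)/(13 + 2304) = 140382 - 1625/2317 = 325263469/2317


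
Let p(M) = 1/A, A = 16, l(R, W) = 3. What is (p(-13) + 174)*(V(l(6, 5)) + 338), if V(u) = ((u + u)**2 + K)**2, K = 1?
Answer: 4753995/16 ≈ 2.9712e+5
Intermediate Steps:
V(u) = (1 + 4*u**2)**2 (V(u) = ((u + u)**2 + 1)**2 = ((2*u)**2 + 1)**2 = (4*u**2 + 1)**2 = (1 + 4*u**2)**2)
p(M) = 1/16
(p(-13) + 174)*(V(l(6, 5)) + 338) = (1/16 + 174)*((1 + 4*3**2)**2 + 338) = 2785*((1 + 4*9)**2 + 338)/16 = 2785*((1 + 36)**2 + 338)/16 = 2785*(37**2 + 338)/16 = 2785*(1369 + 338)/16 = (2785/16)*1707 = 4753995/16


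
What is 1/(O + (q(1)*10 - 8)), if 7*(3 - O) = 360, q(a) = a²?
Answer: -7/325 ≈ -0.021538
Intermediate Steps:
O = -339/7 (O = 3 - ⅐*360 = 3 - 360/7 = -339/7 ≈ -48.429)
1/(O + (q(1)*10 - 8)) = 1/(-339/7 + (1²*10 - 8)) = 1/(-339/7 + (1*10 - 8)) = 1/(-339/7 + (10 - 8)) = 1/(-339/7 + 2) = 1/(-325/7) = -7/325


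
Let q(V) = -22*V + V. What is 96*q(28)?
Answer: -56448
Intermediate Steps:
q(V) = -21*V
96*q(28) = 96*(-21*28) = 96*(-588) = -56448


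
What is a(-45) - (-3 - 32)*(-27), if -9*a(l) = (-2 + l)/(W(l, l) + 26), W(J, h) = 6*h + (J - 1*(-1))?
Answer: -2449487/2592 ≈ -945.02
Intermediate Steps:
W(J, h) = 1 + J + 6*h (W(J, h) = 6*h + (J + 1) = 6*h + (1 + J) = 1 + J + 6*h)
a(l) = -(-2 + l)/(9*(27 + 7*l)) (a(l) = -(-2 + l)/(9*((1 + l + 6*l) + 26)) = -(-2 + l)/(9*((1 + 7*l) + 26)) = -(-2 + l)/(9*(27 + 7*l)))
a(-45) - (-3 - 32)*(-27) = (2 - 1*(-45))/(9*(27 + 7*(-45))) - (-3 - 32)*(-27) = (2 + 45)/(9*(27 - 315)) - (-35)*(-27) = (1/9)*47/(-288) - 1*945 = (1/9)*(-1/288)*47 - 945 = -47/2592 - 945 = -2449487/2592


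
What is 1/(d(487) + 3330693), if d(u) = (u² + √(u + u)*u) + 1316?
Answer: 1784589/6369400296539 - 487*√974/12738800593078 ≈ 2.7899e-7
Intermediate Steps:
d(u) = 1316 + u² + √2*u^(3/2) (d(u) = (u² + √(2*u)*u) + 1316 = (u² + (√2*√u)*u) + 1316 = (u² + √2*u^(3/2)) + 1316 = 1316 + u² + √2*u^(3/2))
1/(d(487) + 3330693) = 1/((1316 + 487² + √2*487^(3/2)) + 3330693) = 1/((1316 + 237169 + √2*(487*√487)) + 3330693) = 1/((1316 + 237169 + 487*√974) + 3330693) = 1/((238485 + 487*√974) + 3330693) = 1/(3569178 + 487*√974)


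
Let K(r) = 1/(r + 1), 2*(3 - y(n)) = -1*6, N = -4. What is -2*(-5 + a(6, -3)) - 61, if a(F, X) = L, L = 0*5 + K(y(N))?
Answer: -359/7 ≈ -51.286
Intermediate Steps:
y(n) = 6 (y(n) = 3 - (-1)*6/2 = 3 - ½*(-6) = 3 + 3 = 6)
K(r) = 1/(1 + r)
L = ⅐ (L = 0*5 + 1/(1 + 6) = 0 + 1/7 = 0 + ⅐ = ⅐ ≈ 0.14286)
a(F, X) = ⅐
-2*(-5 + a(6, -3)) - 61 = -2*(-5 + ⅐) - 61 = -2*(-34/7) - 61 = 68/7 - 61 = -359/7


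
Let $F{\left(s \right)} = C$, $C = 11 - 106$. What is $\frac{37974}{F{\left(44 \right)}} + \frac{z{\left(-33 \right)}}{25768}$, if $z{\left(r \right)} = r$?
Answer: $- \frac{978517167}{2447960} \approx -399.73$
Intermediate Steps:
$C = -95$
$F{\left(s \right)} = -95$
$\frac{37974}{F{\left(44 \right)}} + \frac{z{\left(-33 \right)}}{25768} = \frac{37974}{-95} - \frac{33}{25768} = 37974 \left(- \frac{1}{95}\right) - \frac{33}{25768} = - \frac{37974}{95} - \frac{33}{25768} = - \frac{978517167}{2447960}$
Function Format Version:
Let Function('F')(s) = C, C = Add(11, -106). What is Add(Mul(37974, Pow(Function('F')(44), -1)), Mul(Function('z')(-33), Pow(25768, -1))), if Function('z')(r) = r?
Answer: Rational(-978517167, 2447960) ≈ -399.73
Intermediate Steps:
C = -95
Function('F')(s) = -95
Add(Mul(37974, Pow(Function('F')(44), -1)), Mul(Function('z')(-33), Pow(25768, -1))) = Add(Mul(37974, Pow(-95, -1)), Mul(-33, Pow(25768, -1))) = Add(Mul(37974, Rational(-1, 95)), Mul(-33, Rational(1, 25768))) = Add(Rational(-37974, 95), Rational(-33, 25768)) = Rational(-978517167, 2447960)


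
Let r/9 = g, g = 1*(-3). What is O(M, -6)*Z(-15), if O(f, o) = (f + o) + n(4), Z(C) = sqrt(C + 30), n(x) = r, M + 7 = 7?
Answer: -33*sqrt(15) ≈ -127.81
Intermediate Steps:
M = 0 (M = -7 + 7 = 0)
g = -3
r = -27 (r = 9*(-3) = -27)
n(x) = -27
Z(C) = sqrt(30 + C)
O(f, o) = -27 + f + o (O(f, o) = (f + o) - 27 = -27 + f + o)
O(M, -6)*Z(-15) = (-27 + 0 - 6)*sqrt(30 - 15) = -33*sqrt(15)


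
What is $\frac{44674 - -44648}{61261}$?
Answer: $\frac{89322}{61261} \approx 1.4581$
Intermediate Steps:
$\frac{44674 - -44648}{61261} = \left(44674 + 44648\right) \frac{1}{61261} = 89322 \cdot \frac{1}{61261} = \frac{89322}{61261}$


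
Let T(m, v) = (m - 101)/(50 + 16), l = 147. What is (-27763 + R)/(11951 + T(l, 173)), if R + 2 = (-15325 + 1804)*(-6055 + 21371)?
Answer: -6834808233/394406 ≈ -17329.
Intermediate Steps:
T(m, v) = -101/66 + m/66 (T(m, v) = (-101 + m)/66 = (-101 + m)*(1/66) = -101/66 + m/66)
R = -207087638 (R = -2 + (-15325 + 1804)*(-6055 + 21371) = -2 - 13521*15316 = -2 - 207087636 = -207087638)
(-27763 + R)/(11951 + T(l, 173)) = (-27763 - 207087638)/(11951 + (-101/66 + (1/66)*147)) = -207115401/(11951 + (-101/66 + 49/22)) = -207115401/(11951 + 23/33) = -207115401/394406/33 = -207115401*33/394406 = -6834808233/394406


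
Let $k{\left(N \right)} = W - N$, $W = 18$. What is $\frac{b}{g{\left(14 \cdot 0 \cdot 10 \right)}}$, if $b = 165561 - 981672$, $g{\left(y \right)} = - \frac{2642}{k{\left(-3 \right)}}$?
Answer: $\frac{17138331}{2642} \approx 6486.9$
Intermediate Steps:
$k{\left(N \right)} = 18 - N$
$g{\left(y \right)} = - \frac{2642}{21}$ ($g{\left(y \right)} = - \frac{2642}{18 - -3} = - \frac{2642}{18 + 3} = - \frac{2642}{21}$)
$b = -816111$
$\frac{b}{g{\left(14 \cdot 0 \cdot 10 \right)}} = - \frac{816111}{- \frac{2642}{21}} = \left(-816111\right) \left(- \frac{21}{2642}\right) = \frac{17138331}{2642}$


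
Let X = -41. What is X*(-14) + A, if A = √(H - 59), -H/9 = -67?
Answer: 574 + 4*√34 ≈ 597.32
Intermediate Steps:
H = 603 (H = -9*(-67) = 603)
A = 4*√34 (A = √(603 - 59) = √544 = 4*√34 ≈ 23.324)
X*(-14) + A = -41*(-14) + 4*√34 = 574 + 4*√34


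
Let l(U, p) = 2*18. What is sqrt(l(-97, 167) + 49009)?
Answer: sqrt(49045) ≈ 221.46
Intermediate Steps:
l(U, p) = 36
sqrt(l(-97, 167) + 49009) = sqrt(36 + 49009) = sqrt(49045)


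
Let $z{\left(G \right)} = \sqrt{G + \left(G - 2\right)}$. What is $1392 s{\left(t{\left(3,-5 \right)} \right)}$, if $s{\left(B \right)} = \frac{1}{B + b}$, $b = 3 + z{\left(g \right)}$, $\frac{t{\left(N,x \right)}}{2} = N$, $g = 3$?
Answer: $\frac{1392}{11} \approx 126.55$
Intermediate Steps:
$t{\left(N,x \right)} = 2 N$
$z{\left(G \right)} = \sqrt{-2 + 2 G}$ ($z{\left(G \right)} = \sqrt{G + \left(-2 + G\right)} = \sqrt{-2 + 2 G}$)
$b = 5$ ($b = 3 + \sqrt{-2 + 2 \cdot 3} = 3 + \sqrt{-2 + 6} = 3 + \sqrt{4} = 3 + 2 = 5$)
$s{\left(B \right)} = \frac{1}{5 + B}$ ($s{\left(B \right)} = \frac{1}{B + 5} = \frac{1}{5 + B}$)
$1392 s{\left(t{\left(3,-5 \right)} \right)} = \frac{1392}{5 + 2 \cdot 3} = \frac{1392}{5 + 6} = \frac{1392}{11}$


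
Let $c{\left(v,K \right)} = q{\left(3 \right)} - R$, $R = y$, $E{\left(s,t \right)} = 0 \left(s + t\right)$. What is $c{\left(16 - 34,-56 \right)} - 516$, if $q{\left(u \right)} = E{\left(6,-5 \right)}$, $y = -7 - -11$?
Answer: $-520$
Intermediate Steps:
$y = 4$ ($y = -7 + 11 = 4$)
$E{\left(s,t \right)} = 0$
$q{\left(u \right)} = 0$
$R = 4$
$c{\left(v,K \right)} = -4$ ($c{\left(v,K \right)} = 0 - 4 = -4$)
$c{\left(16 - 34,-56 \right)} - 516 = -4 - 516 = -520$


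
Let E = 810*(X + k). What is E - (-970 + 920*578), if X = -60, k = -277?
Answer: -803760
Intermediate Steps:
E = -272970 (E = 810*(-60 - 277) = 810*(-337) = -272970)
E - (-970 + 920*578) = -272970 - (-970 + 920*578) = -272970 - (-970 + 531760) = -272970 - 1*530790 = -272970 - 530790 = -803760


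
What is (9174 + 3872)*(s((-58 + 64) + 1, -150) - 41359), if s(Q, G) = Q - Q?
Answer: -539569514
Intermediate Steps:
s(Q, G) = 0
(9174 + 3872)*(s((-58 + 64) + 1, -150) - 41359) = (9174 + 3872)*(0 - 41359) = 13046*(-41359) = -539569514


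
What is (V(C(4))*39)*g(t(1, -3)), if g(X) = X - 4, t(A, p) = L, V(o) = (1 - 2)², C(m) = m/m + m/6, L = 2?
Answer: -78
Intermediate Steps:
C(m) = 1 + m/6 (C(m) = 1 + m*(⅙) = 1 + m/6)
V(o) = 1 (V(o) = (-1)² = 1)
t(A, p) = 2
g(X) = -4 + X
(V(C(4))*39)*g(t(1, -3)) = (1*39)*(-4 + 2) = 39*(-2) = -78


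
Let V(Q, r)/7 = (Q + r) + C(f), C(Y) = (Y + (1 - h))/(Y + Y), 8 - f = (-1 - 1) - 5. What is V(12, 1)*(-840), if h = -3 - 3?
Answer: -80752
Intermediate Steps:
h = -6
f = 15 (f = 8 - ((-1 - 1) - 5) = 8 - (-2 - 5) = 8 - 1*(-7) = 8 + 7 = 15)
C(Y) = (7 + Y)/(2*Y) (C(Y) = (Y + (1 - 1*(-6)))/(Y + Y) = (Y + (1 + 6))/((2*Y)) = (Y + 7)*(1/(2*Y)) = (7 + Y)*(1/(2*Y)) = (7 + Y)/(2*Y))
V(Q, r) = 77/15 + 7*Q + 7*r (V(Q, r) = 7*((Q + r) + (1/2)*(7 + 15)/15) = 7*((Q + r) + (1/2)*(1/15)*22) = 7*((Q + r) + 11/15) = 7*(11/15 + Q + r) = 77/15 + 7*Q + 7*r)
V(12, 1)*(-840) = (77/15 + 7*12 + 7*1)*(-840) = (77/15 + 84 + 7)*(-840) = (1442/15)*(-840) = -80752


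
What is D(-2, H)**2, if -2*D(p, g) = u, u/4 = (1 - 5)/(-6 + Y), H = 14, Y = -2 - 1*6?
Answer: 16/49 ≈ 0.32653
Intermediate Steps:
Y = -8 (Y = -2 - 6 = -8)
u = 8/7 (u = 4*((1 - 5)/(-6 - 8)) = 4*(-4/(-14)) = 4*(-4*(-1/14)) = 4*(2/7) = 8/7 ≈ 1.1429)
D(p, g) = -4/7 (D(p, g) = -1/2*8/7 = -4/7)
D(-2, H)**2 = (-4/7)**2 = 16/49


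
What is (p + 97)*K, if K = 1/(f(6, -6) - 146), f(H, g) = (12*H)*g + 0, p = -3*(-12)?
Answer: -133/578 ≈ -0.23010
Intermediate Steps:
p = 36
f(H, g) = 12*H*g (f(H, g) = 12*H*g + 0 = 12*H*g)
K = -1/578 (K = 1/(12*6*(-6) - 146) = 1/(-432 - 146) = 1/(-578) = -1/578 ≈ -0.0017301)
(p + 97)*K = (36 + 97)*(-1/578) = 133*(-1/578) = -133/578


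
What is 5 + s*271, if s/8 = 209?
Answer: 453117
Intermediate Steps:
s = 1672 (s = 8*209 = 1672)
5 + s*271 = 5 + 1672*271 = 5 + 453112 = 453117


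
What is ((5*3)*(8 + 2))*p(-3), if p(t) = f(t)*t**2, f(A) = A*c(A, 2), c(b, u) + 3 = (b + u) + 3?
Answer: 4050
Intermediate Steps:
c(b, u) = b + u (c(b, u) = -3 + ((b + u) + 3) = -3 + (3 + b + u) = b + u)
f(A) = A*(2 + A) (f(A) = A*(A + 2) = A*(2 + A))
p(t) = t**3*(2 + t) (p(t) = (t*(2 + t))*t**2 = t**3*(2 + t))
((5*3)*(8 + 2))*p(-3) = ((5*3)*(8 + 2))*((-3)**3*(2 - 3)) = (15*10)*(-27*(-1)) = 150*27 = 4050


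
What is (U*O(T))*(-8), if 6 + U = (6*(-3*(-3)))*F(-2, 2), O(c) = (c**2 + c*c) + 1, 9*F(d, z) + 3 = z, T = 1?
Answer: 288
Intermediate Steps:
F(d, z) = -1/3 + z/9
O(c) = 1 + 2*c**2 (O(c) = (c**2 + c**2) + 1 = 2*c**2 + 1 = 1 + 2*c**2)
U = -12 (U = -6 + (6*(-3*(-3)))*(-1/3 + (1/9)*2) = -6 + (6*9)*(-1/3 + 2/9) = -6 + 54*(-1/9) = -6 - 6 = -12)
(U*O(T))*(-8) = -12*(1 + 2*1**2)*(-8) = -12*(1 + 2*1)*(-8) = -12*(1 + 2)*(-8) = -12*3*(-8) = -36*(-8) = 288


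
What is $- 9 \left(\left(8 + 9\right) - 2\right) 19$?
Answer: $-2565$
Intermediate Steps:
$- 9 \left(\left(8 + 9\right) - 2\right) 19 = - 9 \left(17 - 2\right) 19 = \left(-9\right) 15 \cdot 19 = \left(-135\right) 19 = -2565$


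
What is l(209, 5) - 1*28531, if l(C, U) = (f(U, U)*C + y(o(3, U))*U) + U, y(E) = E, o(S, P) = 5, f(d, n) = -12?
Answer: -31009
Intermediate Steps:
l(C, U) = -12*C + 6*U (l(C, U) = (-12*C + 5*U) + U = -12*C + 6*U)
l(209, 5) - 1*28531 = (-12*209 + 6*5) - 1*28531 = (-2508 + 30) - 28531 = -2478 - 28531 = -31009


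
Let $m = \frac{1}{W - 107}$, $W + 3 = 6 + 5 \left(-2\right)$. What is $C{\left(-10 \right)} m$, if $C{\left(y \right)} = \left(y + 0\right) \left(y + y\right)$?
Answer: $- \frac{100}{57} \approx -1.7544$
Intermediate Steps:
$W = -7$ ($W = -3 + \left(6 + 5 \left(-2\right)\right) = -3 + \left(6 - 10\right) = -3 - 4 = -7$)
$C{\left(y \right)} = 2 y^{2}$ ($C{\left(y \right)} = y 2 y = 2 y^{2}$)
$m = - \frac{1}{114}$ ($m = \frac{1}{-7 - 107} = \frac{1}{-114} = - \frac{1}{114} \approx -0.0087719$)
$C{\left(-10 \right)} m = 2 \left(-10\right)^{2} \left(- \frac{1}{114}\right) = 2 \cdot 100 \left(- \frac{1}{114}\right) = 200 \left(- \frac{1}{114}\right) = - \frac{100}{57}$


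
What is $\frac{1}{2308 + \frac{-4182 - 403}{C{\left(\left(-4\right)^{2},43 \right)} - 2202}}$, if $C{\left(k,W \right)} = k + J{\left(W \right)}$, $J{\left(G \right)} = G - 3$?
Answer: $\frac{2146}{4957553} \approx 0.00043288$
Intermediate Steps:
$J{\left(G \right)} = -3 + G$
$C{\left(k,W \right)} = -3 + W + k$ ($C{\left(k,W \right)} = k + \left(-3 + W\right) = -3 + W + k$)
$\frac{1}{2308 + \frac{-4182 - 403}{C{\left(\left(-4\right)^{2},43 \right)} - 2202}} = \frac{1}{2308 + \frac{-4182 - 403}{\left(-3 + 43 + \left(-4\right)^{2}\right) - 2202}} = \frac{1}{2308 - \frac{4585}{\left(-3 + 43 + 16\right) - 2202}} = \frac{1}{2308 - \frac{4585}{56 - 2202}} = \frac{1}{2308 - \frac{4585}{-2146}} = \frac{1}{2308 - - \frac{4585}{2146}} = \frac{1}{2308 + \frac{4585}{2146}} = \frac{1}{\frac{4957553}{2146}} = \frac{2146}{4957553}$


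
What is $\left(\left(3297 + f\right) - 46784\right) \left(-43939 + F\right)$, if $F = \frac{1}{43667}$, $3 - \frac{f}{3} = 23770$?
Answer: $\frac{220241934805856}{43667} \approx 5.0437 \cdot 10^{9}$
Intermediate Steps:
$f = -71301$ ($f = 9 - 71310 = -71301$)
$F = \frac{1}{43667} \approx 2.2901 \cdot 10^{-5}$
$\left(\left(3297 + f\right) - 46784\right) \left(-43939 + F\right) = \left(\left(3297 - 71301\right) - 46784\right) \left(-43939 + \frac{1}{43667}\right) = \left(-68004 - 46784\right) \left(- \frac{1918684312}{43667}\right) = \left(-114788\right) \left(- \frac{1918684312}{43667}\right) = \frac{220241934805856}{43667}$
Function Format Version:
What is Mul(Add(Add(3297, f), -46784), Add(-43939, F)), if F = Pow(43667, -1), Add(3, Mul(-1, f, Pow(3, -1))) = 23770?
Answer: Rational(220241934805856, 43667) ≈ 5.0437e+9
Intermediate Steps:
f = -71301 (f = Add(9, Mul(-3, 23770)) = Add(9, -71310) = -71301)
F = Rational(1, 43667) ≈ 2.2901e-5
Mul(Add(Add(3297, f), -46784), Add(-43939, F)) = Mul(Add(Add(3297, -71301), -46784), Add(-43939, Rational(1, 43667))) = Mul(Add(-68004, -46784), Rational(-1918684312, 43667)) = Mul(-114788, Rational(-1918684312, 43667)) = Rational(220241934805856, 43667)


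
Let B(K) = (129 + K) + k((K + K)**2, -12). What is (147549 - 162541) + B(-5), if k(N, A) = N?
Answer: -14768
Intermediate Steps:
B(K) = 129 + K + 4*K**2 (B(K) = (129 + K) + (K + K)**2 = (129 + K) + (2*K)**2 = (129 + K) + 4*K**2 = 129 + K + 4*K**2)
(147549 - 162541) + B(-5) = (147549 - 162541) + (129 - 5 + 4*(-5)**2) = -14992 + (129 - 5 + 4*25) = -14992 + (129 - 5 + 100) = -14992 + 224 = -14768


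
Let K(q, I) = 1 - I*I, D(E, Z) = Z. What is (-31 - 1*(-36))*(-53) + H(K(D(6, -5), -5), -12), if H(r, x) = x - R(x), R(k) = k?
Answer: -265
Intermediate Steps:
K(q, I) = 1 - I²
H(r, x) = 0 (H(r, x) = x - x = 0)
(-31 - 1*(-36))*(-53) + H(K(D(6, -5), -5), -12) = (-31 - 1*(-36))*(-53) + 0 = (-31 + 36)*(-53) + 0 = 5*(-53) + 0 = -265 + 0 = -265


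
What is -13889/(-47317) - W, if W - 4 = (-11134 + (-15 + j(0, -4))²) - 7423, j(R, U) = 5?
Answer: 873154490/47317 ≈ 18453.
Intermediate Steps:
W = -18453 (W = 4 + ((-11134 + (-15 + 5)²) - 7423) = 4 + ((-11134 + (-10)²) - 7423) = 4 + ((-11134 + 100) - 7423) = 4 + (-11034 - 7423) = 4 - 18457 = -18453)
-13889/(-47317) - W = -13889/(-47317) - 1*(-18453) = -13889*(-1/47317) + 18453 = 13889/47317 + 18453 = 873154490/47317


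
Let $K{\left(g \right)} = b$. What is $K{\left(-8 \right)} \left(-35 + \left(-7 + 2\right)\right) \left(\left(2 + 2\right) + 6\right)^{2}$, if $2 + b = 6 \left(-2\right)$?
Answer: $56000$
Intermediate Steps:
$b = -14$ ($b = -2 + 6 \left(-2\right) = -2 - 12 = -14$)
$K{\left(g \right)} = -14$
$K{\left(-8 \right)} \left(-35 + \left(-7 + 2\right)\right) \left(\left(2 + 2\right) + 6\right)^{2} = - 14 \left(-35 + \left(-7 + 2\right)\right) \left(\left(2 + 2\right) + 6\right)^{2} = - 14 \left(-35 - 5\right) \left(4 + 6\right)^{2} = \left(-14\right) \left(-40\right) 10^{2} = 560 \cdot 100 = 56000$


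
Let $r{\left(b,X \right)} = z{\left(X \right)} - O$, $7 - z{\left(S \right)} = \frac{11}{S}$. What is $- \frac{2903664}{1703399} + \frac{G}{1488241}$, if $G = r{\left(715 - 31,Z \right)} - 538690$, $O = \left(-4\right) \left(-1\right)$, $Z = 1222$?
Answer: $- \frac{6401997788968803}{3097853378476298} \approx -2.0666$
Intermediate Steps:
$O = 4$
$z{\left(S \right)} = 7 - \frac{11}{S}$
$r{\left(b,X \right)} = 3 - \frac{11}{X}$ ($r{\left(b,X \right)} = \left(7 - \frac{11}{X}\right) - 4 = 3 - \frac{11}{X}$)
$G = - \frac{658275525}{1222}$ ($G = \left(3 - \frac{11}{1222}\right) - 538690 = \frac{3655}{1222} - 538690 = - \frac{658275525}{1222} \approx -5.3869 \cdot 10^{5}$)
$- \frac{2903664}{1703399} + \frac{G}{1488241} = - \frac{2903664}{1703399} - \frac{658275525}{1222 \cdot 1488241} = \left(-2903664\right) \frac{1}{1703399} - \frac{658275525}{1818630502} = - \frac{2903664}{1703399} - \frac{658275525}{1818630502} = - \frac{6401997788968803}{3097853378476298}$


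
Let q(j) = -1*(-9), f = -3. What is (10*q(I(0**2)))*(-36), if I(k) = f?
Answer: -3240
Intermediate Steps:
I(k) = -3
q(j) = 9
(10*q(I(0**2)))*(-36) = (10*9)*(-36) = 90*(-36) = -3240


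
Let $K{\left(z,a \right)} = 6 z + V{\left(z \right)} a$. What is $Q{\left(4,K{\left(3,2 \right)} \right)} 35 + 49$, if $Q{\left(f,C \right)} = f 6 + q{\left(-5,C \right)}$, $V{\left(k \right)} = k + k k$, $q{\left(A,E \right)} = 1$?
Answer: $924$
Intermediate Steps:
$V{\left(k \right)} = k + k^{2}$
$K{\left(z,a \right)} = 6 z + a z \left(1 + z\right)$ ($K{\left(z,a \right)} = 6 z + z \left(1 + z\right) a = 6 z + a z \left(1 + z\right)$)
$Q{\left(f,C \right)} = 1 + 6 f$ ($Q{\left(f,C \right)} = f 6 + 1 = 6 f + 1 = 1 + 6 f$)
$Q{\left(4,K{\left(3,2 \right)} \right)} 35 + 49 = \left(1 + 6 \cdot 4\right) 35 + 49 = \left(1 + 24\right) 35 + 49 = 25 \cdot 35 + 49 = 875 + 49 = 924$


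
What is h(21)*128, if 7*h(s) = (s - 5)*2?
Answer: 4096/7 ≈ 585.14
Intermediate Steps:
h(s) = -10/7 + 2*s/7 (h(s) = ((s - 5)*2)/7 = ((-5 + s)*2)/7 = (-10 + 2*s)/7 = -10/7 + 2*s/7)
h(21)*128 = (-10/7 + (2/7)*21)*128 = (-10/7 + 6)*128 = (32/7)*128 = 4096/7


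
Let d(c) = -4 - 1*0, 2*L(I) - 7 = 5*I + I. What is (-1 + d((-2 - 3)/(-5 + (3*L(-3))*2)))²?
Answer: 25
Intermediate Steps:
L(I) = 7/2 + 3*I (L(I) = 7/2 + (5*I + I)/2 = 7/2 + (6*I)/2 = 7/2 + 3*I)
d(c) = -4 (d(c) = -4 + 0 = -4)
(-1 + d((-2 - 3)/(-5 + (3*L(-3))*2)))² = (-1 - 4)² = (-5)² = 25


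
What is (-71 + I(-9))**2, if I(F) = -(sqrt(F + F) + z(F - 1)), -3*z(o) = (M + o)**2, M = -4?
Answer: 127/9 + 34*I*sqrt(2) ≈ 14.111 + 48.083*I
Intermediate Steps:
z(o) = -(-4 + o)**2/3
I(F) = (-5 + F)**2/3 - sqrt(2)*sqrt(F) (I(F) = -(sqrt(F + F) - (-4 + (F - 1))**2/3) = -(sqrt(2*F) - (-4 + (-1 + F))**2/3) = -(sqrt(2)*sqrt(F) - (-5 + F)**2/3) = -(-(-5 + F)**2/3 + sqrt(2)*sqrt(F)) = (-5 + F)**2/3 - sqrt(2)*sqrt(F))
(-71 + I(-9))**2 = (-71 + ((-5 - 9)**2/3 - sqrt(2)*sqrt(-9)))**2 = (-71 + ((1/3)*(-14)**2 - sqrt(2)*3*I))**2 = (-71 + ((1/3)*196 - 3*I*sqrt(2)))**2 = (-71 + (196/3 - 3*I*sqrt(2)))**2 = (-17/3 - 3*I*sqrt(2))**2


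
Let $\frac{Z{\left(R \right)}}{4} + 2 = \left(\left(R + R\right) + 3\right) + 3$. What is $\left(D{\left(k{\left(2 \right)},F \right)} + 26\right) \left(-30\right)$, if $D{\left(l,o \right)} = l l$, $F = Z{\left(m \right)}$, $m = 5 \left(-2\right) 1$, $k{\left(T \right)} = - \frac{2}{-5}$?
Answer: $- \frac{3924}{5} \approx -784.8$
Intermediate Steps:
$k{\left(T \right)} = \frac{2}{5}$ ($k{\left(T \right)} = \left(-2\right) \left(- \frac{1}{5}\right) = \frac{2}{5}$)
$m = -10$ ($m = \left(-10\right) 1 = -10$)
$Z{\left(R \right)} = 16 + 8 R$ ($Z{\left(R \right)} = -8 + 4 \left(\left(\left(R + R\right) + 3\right) + 3\right) = -8 + 4 \left(\left(2 R + 3\right) + 3\right) = -8 + 4 \left(\left(3 + 2 R\right) + 3\right) = -8 + 4 \left(6 + 2 R\right) = -8 + \left(24 + 8 R\right) = 16 + 8 R$)
$F = -64$ ($F = 16 + 8 \left(-10\right) = 16 - 80 = -64$)
$D{\left(l,o \right)} = l^{2}$
$\left(D{\left(k{\left(2 \right)},F \right)} + 26\right) \left(-30\right) = \left(\left(\frac{2}{5}\right)^{2} + 26\right) \left(-30\right) = \left(\frac{4}{25} + 26\right) \left(-30\right) = \frac{654}{25} \left(-30\right) = - \frac{3924}{5}$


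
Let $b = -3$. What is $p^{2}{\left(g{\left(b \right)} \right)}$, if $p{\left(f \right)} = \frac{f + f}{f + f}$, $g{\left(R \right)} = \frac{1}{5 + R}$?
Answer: $1$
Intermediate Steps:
$p{\left(f \right)} = 1$ ($p{\left(f \right)} = \frac{2 f}{2 f} = 2 f \frac{1}{2 f} = 1$)
$p^{2}{\left(g{\left(b \right)} \right)} = 1^{2} = 1$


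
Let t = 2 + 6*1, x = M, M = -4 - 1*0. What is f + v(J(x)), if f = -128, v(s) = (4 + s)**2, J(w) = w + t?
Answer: -64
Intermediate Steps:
M = -4 (M = -4 + 0 = -4)
x = -4
t = 8 (t = 2 + 6 = 8)
J(w) = 8 + w (J(w) = w + 8 = 8 + w)
f + v(J(x)) = -128 + (4 + (8 - 4))**2 = -128 + (4 + 4)**2 = -128 + 8**2 = -128 + 64 = -64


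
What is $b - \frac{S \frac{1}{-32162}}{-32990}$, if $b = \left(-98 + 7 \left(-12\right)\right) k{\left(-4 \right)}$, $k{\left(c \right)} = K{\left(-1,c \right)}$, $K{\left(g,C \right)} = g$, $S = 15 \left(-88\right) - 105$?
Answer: $\frac{38621287717}{212204876} \approx 182.0$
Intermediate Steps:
$S = -1425$ ($S = -1320 - 105 = -1425$)
$k{\left(c \right)} = -1$
$b = 182$ ($b = \left(-98 + 7 \left(-12\right)\right) \left(-1\right) = \left(-98 - 84\right) \left(-1\right) = \left(-182\right) \left(-1\right) = 182$)
$b - \frac{S \frac{1}{-32162}}{-32990} = 182 - \frac{\left(-1425\right) \frac{1}{-32162}}{-32990} = 182 - \left(-1425\right) \left(- \frac{1}{32162}\right) \left(- \frac{1}{32990}\right) = 182 - \frac{1425}{32162} \left(- \frac{1}{32990}\right) = 182 - - \frac{285}{212204876} = 182 + \frac{285}{212204876} = \frac{38621287717}{212204876}$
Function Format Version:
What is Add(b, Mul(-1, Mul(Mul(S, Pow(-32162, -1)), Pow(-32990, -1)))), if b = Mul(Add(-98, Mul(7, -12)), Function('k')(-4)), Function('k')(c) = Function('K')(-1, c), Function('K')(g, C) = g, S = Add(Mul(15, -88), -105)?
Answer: Rational(38621287717, 212204876) ≈ 182.00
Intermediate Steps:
S = -1425 (S = Add(-1320, -105) = -1425)
Function('k')(c) = -1
b = 182 (b = Mul(Add(-98, Mul(7, -12)), -1) = Mul(Add(-98, -84), -1) = Mul(-182, -1) = 182)
Add(b, Mul(-1, Mul(Mul(S, Pow(-32162, -1)), Pow(-32990, -1)))) = Add(182, Mul(-1, Mul(Mul(-1425, Pow(-32162, -1)), Pow(-32990, -1)))) = Add(182, Mul(-1, Mul(Mul(-1425, Rational(-1, 32162)), Rational(-1, 32990)))) = Add(182, Mul(-1, Mul(Rational(1425, 32162), Rational(-1, 32990)))) = Add(182, Mul(-1, Rational(-285, 212204876))) = Add(182, Rational(285, 212204876)) = Rational(38621287717, 212204876)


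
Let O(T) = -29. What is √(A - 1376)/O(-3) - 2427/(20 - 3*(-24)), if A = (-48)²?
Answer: -2427/92 - 4*√58/29 ≈ -27.431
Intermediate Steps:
A = 2304
√(A - 1376)/O(-3) - 2427/(20 - 3*(-24)) = √(2304 - 1376)/(-29) - 2427/(20 - 3*(-24)) = √928*(-1/29) - 2427/(20 + 72) = (4*√58)*(-1/29) - 2427/92 = -4*√58/29 - 2427*1/92 = -4*√58/29 - 2427/92 = -2427/92 - 4*√58/29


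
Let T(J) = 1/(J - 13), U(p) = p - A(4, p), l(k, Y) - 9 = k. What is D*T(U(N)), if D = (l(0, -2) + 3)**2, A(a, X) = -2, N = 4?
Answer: -144/7 ≈ -20.571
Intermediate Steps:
l(k, Y) = 9 + k
U(p) = 2 + p (U(p) = p - 1*(-2) = p + 2 = 2 + p)
T(J) = 1/(-13 + J)
D = 144 (D = ((9 + 0) + 3)**2 = (9 + 3)**2 = 12**2 = 144)
D*T(U(N)) = 144/(-13 + (2 + 4)) = 144/(-13 + 6) = 144/(-7) = 144*(-1/7) = -144/7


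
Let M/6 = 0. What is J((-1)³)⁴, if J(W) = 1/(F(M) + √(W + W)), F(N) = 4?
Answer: (4 + I*√2)⁻⁴ ≈ 0.00064777 - 0.0030177*I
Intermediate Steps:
M = 0 (M = 6*0 = 0)
J(W) = 1/(4 + √2*√W) (J(W) = 1/(4 + √(W + W)) = 1/(4 + √(2*W)) = 1/(4 + √2*√W))
J((-1)³)⁴ = (1/(4 + √2*√((-1)³)))⁴ = (1/(4 + √2*√(-1)))⁴ = (1/(4 + √2*I))⁴ = (1/(4 + I*√2))⁴ = (4 + I*√2)⁻⁴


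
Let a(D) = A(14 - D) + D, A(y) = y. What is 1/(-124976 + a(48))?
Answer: -1/124962 ≈ -8.0024e-6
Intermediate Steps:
a(D) = 14 (a(D) = (14 - D) + D = 14)
1/(-124976 + a(48)) = 1/(-124976 + 14) = 1/(-124962) = -1/124962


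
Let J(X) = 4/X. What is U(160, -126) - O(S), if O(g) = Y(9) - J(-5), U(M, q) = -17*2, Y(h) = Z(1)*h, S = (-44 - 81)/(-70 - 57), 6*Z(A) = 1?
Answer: -363/10 ≈ -36.300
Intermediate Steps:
Z(A) = 1/6 (Z(A) = (1/6)*1 = 1/6)
S = 125/127 (S = -125/(-127) = -125*(-1/127) = 125/127 ≈ 0.98425)
Y(h) = h/6
U(M, q) = -34
O(g) = 23/10 (O(g) = (1/6)*9 - 4/(-5) = 3/2 - 4*(-1)/5 = 3/2 - 1*(-4/5) = 3/2 + 4/5 = 23/10)
U(160, -126) - O(S) = -34 - 1*23/10 = -34 - 23/10 = -363/10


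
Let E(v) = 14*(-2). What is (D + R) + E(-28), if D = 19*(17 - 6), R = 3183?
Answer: 3364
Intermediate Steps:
E(v) = -28
D = 209 (D = 19*11 = 209)
(D + R) + E(-28) = (209 + 3183) - 28 = 3392 - 28 = 3364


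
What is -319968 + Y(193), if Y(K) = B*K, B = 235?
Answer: -274613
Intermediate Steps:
Y(K) = 235*K
-319968 + Y(193) = -319968 + 235*193 = -319968 + 45355 = -274613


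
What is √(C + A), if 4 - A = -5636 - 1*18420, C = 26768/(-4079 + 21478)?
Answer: 2*√1821008518123/17399 ≈ 155.12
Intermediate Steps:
C = 26768/17399 ≈ 1.5385
A = 24060 (A = 4 - (-5636 - 1*18420) = 4 - (-5636 - 18420) = 4 - 1*(-24056) = 4 + 24056 = 24060)
√(C + A) = √(26768/17399 + 24060) = √(418646708/17399) = 2*√1821008518123/17399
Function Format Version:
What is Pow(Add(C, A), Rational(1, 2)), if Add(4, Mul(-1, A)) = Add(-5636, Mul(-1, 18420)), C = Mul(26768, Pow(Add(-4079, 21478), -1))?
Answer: Mul(Rational(2, 17399), Pow(1821008518123, Rational(1, 2))) ≈ 155.12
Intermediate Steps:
C = Rational(26768, 17399) (C = Mul(26768, Pow(17399, -1)) = Mul(26768, Rational(1, 17399)) = Rational(26768, 17399) ≈ 1.5385)
A = 24060 (A = Add(4, Mul(-1, Add(-5636, Mul(-1, 18420)))) = Add(4, Mul(-1, Add(-5636, -18420))) = Add(4, Mul(-1, -24056)) = Add(4, 24056) = 24060)
Pow(Add(C, A), Rational(1, 2)) = Pow(Add(Rational(26768, 17399), 24060), Rational(1, 2)) = Pow(Rational(418646708, 17399), Rational(1, 2)) = Mul(Rational(2, 17399), Pow(1821008518123, Rational(1, 2)))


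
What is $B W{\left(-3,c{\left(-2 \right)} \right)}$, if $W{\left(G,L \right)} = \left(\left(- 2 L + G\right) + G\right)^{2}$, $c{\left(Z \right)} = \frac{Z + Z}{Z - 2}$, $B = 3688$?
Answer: $236032$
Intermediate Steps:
$c{\left(Z \right)} = \frac{2 Z}{-2 + Z}$
$W{\left(G,L \right)} = \left(- 2 L + 2 G\right)^{2}$ ($W{\left(G,L \right)} = \left(\left(G - 2 L\right) + G\right)^{2} = \left(- 2 L + 2 G\right)^{2}$)
$B W{\left(-3,c{\left(-2 \right)} \right)} = 3688 \cdot 4 \left(-3 - 2 \left(-2\right) \frac{1}{-2 - 2}\right)^{2} = 3688 \cdot 4 \left(-3 - 2 \left(-2\right) \frac{1}{-4}\right)^{2} = 3688 \cdot 4 \left(-3 - 2 \left(-2\right) \left(- \frac{1}{4}\right)\right)^{2} = 3688 \cdot 4 \left(-3 - 1\right)^{2} = 3688 \cdot 4 \left(-4\right)^{2} = 3688 \cdot 4 \cdot 16 = 3688 \cdot 64 = 236032$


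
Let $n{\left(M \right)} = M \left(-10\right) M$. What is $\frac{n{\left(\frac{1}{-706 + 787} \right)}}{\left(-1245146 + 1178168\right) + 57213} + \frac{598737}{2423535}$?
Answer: $\frac{2557333676197}{10351429350885} \approx 0.24705$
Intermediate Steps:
$n{\left(M \right)} = - 10 M^{2}$ ($n{\left(M \right)} = - 10 M M = - 10 M^{2}$)
$\frac{n{\left(\frac{1}{-706 + 787} \right)}}{\left(-1245146 + 1178168\right) + 57213} + \frac{598737}{2423535} = \frac{\left(-10\right) \left(\frac{1}{-706 + 787}\right)^{2}}{\left(-1245146 + 1178168\right) + 57213} + \frac{598737}{2423535} = \frac{\left(-10\right) \left(\frac{1}{81}\right)^{2}}{-66978 + 57213} + 598737 \cdot \frac{1}{2423535} = \frac{\left(-10\right) \left(\frac{1}{81}\right)^{2}}{-9765} + \frac{199579}{807845} = \left(-10\right) \frac{1}{6561} \left(- \frac{1}{9765}\right) + \frac{199579}{807845} = \left(- \frac{10}{6561}\right) \left(- \frac{1}{9765}\right) + \frac{199579}{807845} = \frac{2}{12813633} + \frac{199579}{807845} = \frac{2557333676197}{10351429350885}$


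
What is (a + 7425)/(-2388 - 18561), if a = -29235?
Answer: 7270/6983 ≈ 1.0411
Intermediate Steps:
(a + 7425)/(-2388 - 18561) = (-29235 + 7425)/(-2388 - 18561) = -21810/(-20949) = -21810*(-1/20949) = 7270/6983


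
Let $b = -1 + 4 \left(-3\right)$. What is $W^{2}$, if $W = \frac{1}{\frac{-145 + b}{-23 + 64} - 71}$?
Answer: $\frac{1681}{9418761} \approx 0.00017847$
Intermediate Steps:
$b = -13$ ($b = -1 - 12 = -13$)
$W = - \frac{41}{3069}$ ($W = \frac{1}{\frac{-145 - 13}{-23 + 64} - 71} = \frac{1}{- \frac{158}{41} - 71} = \frac{1}{- \frac{3069}{41}} = - \frac{41}{3069} \approx -0.013359$)
$W^{2} = \left(- \frac{41}{3069}\right)^{2} = \frac{1681}{9418761}$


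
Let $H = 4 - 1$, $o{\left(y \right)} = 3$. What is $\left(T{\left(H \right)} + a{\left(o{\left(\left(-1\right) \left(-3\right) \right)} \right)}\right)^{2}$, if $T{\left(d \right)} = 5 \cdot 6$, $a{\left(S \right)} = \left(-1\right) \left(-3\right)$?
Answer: $1089$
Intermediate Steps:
$H = 3$
$a{\left(S \right)} = 3$
$T{\left(d \right)} = 30$
$\left(T{\left(H \right)} + a{\left(o{\left(\left(-1\right) \left(-3\right) \right)} \right)}\right)^{2} = \left(30 + 3\right)^{2} = 33^{2} = 1089$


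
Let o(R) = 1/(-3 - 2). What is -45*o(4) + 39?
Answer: 48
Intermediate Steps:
o(R) = -⅕ (o(R) = 1/(-5) = -⅕)
-45*o(4) + 39 = -45*(-⅕) + 39 = 9 + 39 = 48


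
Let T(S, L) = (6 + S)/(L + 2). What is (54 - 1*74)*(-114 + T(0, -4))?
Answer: 2340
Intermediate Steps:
T(S, L) = (6 + S)/(2 + L)
(54 - 1*74)*(-114 + T(0, -4)) = (54 - 1*74)*(-114 + (6 + 0)/(2 - 4)) = (54 - 74)*(-114 + 6/(-2)) = -20*(-114 - ½*6) = -20*(-114 - 3) = -20*(-117) = 2340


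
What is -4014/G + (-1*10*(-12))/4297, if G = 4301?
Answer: -16732038/18481397 ≈ -0.90534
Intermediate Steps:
-4014/G + (-1*10*(-12))/4297 = -4014/4301 + (-1*10*(-12))/4297 = -4014*1/4301 - 10*(-12)*(1/4297) = -4014/4301 + 120*(1/4297) = -4014/4301 + 120/4297 = -16732038/18481397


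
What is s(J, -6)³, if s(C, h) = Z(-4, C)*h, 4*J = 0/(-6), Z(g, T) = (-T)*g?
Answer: 0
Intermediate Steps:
Z(g, T) = -T*g
J = 0 (J = (0/(-6))/4 = (0*(-⅙))/4 = (¼)*0 = 0)
s(C, h) = 4*C*h (s(C, h) = (-1*C*(-4))*h = (4*C)*h = 4*C*h)
s(J, -6)³ = (4*0*(-6))³ = 0³ = 0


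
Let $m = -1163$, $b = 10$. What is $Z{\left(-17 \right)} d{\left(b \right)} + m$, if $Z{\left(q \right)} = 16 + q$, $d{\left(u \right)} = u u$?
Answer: $-1263$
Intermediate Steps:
$d{\left(u \right)} = u^{2}$
$Z{\left(-17 \right)} d{\left(b \right)} + m = \left(16 - 17\right) 10^{2} - 1163 = \left(-1\right) 100 - 1163 = -100 - 1163 = -1263$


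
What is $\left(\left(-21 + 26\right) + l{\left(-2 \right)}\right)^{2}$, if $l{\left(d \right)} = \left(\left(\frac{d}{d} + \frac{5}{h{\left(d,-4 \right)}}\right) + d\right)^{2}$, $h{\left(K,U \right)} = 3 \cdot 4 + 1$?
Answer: $\frac{826281}{28561} \approx 28.93$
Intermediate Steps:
$h{\left(K,U \right)} = 13$ ($h{\left(K,U \right)} = 12 + 1 = 13$)
$l{\left(d \right)} = \left(\frac{18}{13} + d\right)^{2}$ ($l{\left(d \right)} = \left(\left(\frac{d}{d} + \frac{5}{13}\right) + d\right)^{2} = \left(\left(1 + 5 \cdot \frac{1}{13}\right) + d\right)^{2} = \left(\left(1 + \frac{5}{13}\right) + d\right)^{2} = \left(\frac{18}{13} + d\right)^{2}$)
$\left(\left(-21 + 26\right) + l{\left(-2 \right)}\right)^{2} = \left(\left(-21 + 26\right) + \frac{\left(18 + 13 \left(-2\right)\right)^{2}}{169}\right)^{2} = \left(5 + \frac{\left(18 - 26\right)^{2}}{169}\right)^{2} = \left(5 + \frac{\left(-8\right)^{2}}{169}\right)^{2} = \left(5 + \frac{1}{169} \cdot 64\right)^{2} = \left(5 + \frac{64}{169}\right)^{2} = \left(\frac{909}{169}\right)^{2} = \frac{826281}{28561}$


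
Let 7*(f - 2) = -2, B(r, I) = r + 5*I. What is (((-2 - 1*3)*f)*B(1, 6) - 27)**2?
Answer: 4198401/49 ≈ 85682.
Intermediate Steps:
f = 12/7 (f = 2 + (1/7)*(-2) = 2 - 2/7 = 12/7 ≈ 1.7143)
(((-2 - 1*3)*f)*B(1, 6) - 27)**2 = (((-2 - 1*3)*(12/7))*(1 + 5*6) - 27)**2 = (((-2 - 3)*(12/7))*(1 + 30) - 27)**2 = (-5*12/7*31 - 27)**2 = (-60/7*31 - 27)**2 = (-1860/7 - 27)**2 = (-2049/7)**2 = 4198401/49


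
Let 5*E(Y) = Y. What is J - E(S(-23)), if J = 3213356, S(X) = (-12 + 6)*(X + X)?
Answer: 16066504/5 ≈ 3.2133e+6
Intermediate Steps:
S(X) = -12*X
E(Y) = Y/5
J - E(S(-23)) = 3213356 - (-12*(-23))/5 = 3213356 - 276/5 = 16066504/5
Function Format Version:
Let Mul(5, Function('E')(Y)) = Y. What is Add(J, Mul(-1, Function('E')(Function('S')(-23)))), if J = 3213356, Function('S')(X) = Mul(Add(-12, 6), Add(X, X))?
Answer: Rational(16066504, 5) ≈ 3.2133e+6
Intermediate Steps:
Function('S')(X) = Mul(-12, X) (Function('S')(X) = Mul(-6, Mul(2, X)) = Mul(-12, X))
Function('E')(Y) = Mul(Rational(1, 5), Y)
Add(J, Mul(-1, Function('E')(Function('S')(-23)))) = Add(3213356, Mul(-1, Mul(Rational(1, 5), Mul(-12, -23)))) = Add(3213356, Mul(-1, Mul(Rational(1, 5), 276))) = Add(3213356, Mul(-1, Rational(276, 5))) = Add(3213356, Rational(-276, 5)) = Rational(16066504, 5)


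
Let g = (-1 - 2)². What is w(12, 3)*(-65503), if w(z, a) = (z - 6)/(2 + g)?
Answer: -393018/11 ≈ -35729.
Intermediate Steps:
g = 9 (g = (-3)² = 9)
w(z, a) = -6/11 + z/11 (w(z, a) = (z - 6)/(2 + 9) = (-6 + z)/11 = (-6 + z)*(1/11) = -6/11 + z/11)
w(12, 3)*(-65503) = (-6/11 + (1/11)*12)*(-65503) = (-6/11 + 12/11)*(-65503) = (6/11)*(-65503) = -393018/11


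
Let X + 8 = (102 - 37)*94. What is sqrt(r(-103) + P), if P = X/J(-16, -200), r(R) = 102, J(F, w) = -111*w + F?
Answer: sqrt(3145788255)/5546 ≈ 10.113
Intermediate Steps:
J(F, w) = F - 111*w
X = 6102 (X = -8 + (102 - 37)*94 = -8 + 65*94 = -8 + 6110 = 6102)
P = 3051/11092 (P = 6102/(-16 - 111*(-200)) = 6102/(-16 + 22200) = 6102/22184 = 6102*(1/22184) = 3051/11092 ≈ 0.27506)
sqrt(r(-103) + P) = sqrt(102 + 3051/11092) = sqrt(1134435/11092) = sqrt(3145788255)/5546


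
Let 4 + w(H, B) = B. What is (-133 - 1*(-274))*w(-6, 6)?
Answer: 282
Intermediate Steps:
w(H, B) = -4 + B
(-133 - 1*(-274))*w(-6, 6) = (-133 - 1*(-274))*(-4 + 6) = (-133 + 274)*2 = 141*2 = 282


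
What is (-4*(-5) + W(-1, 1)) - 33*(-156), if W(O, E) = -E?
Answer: 5167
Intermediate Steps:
(-4*(-5) + W(-1, 1)) - 33*(-156) = (-4*(-5) - 1*1) - 33*(-156) = (20 - 1) + 5148 = 19 + 5148 = 5167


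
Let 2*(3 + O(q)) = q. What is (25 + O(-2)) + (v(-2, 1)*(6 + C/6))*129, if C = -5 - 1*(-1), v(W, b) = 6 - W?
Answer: 5525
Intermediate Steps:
O(q) = -3 + q/2
C = -4 (C = -5 + 1 = -4)
(25 + O(-2)) + (v(-2, 1)*(6 + C/6))*129 = (25 + (-3 + (1/2)*(-2))) + ((6 - 1*(-2))*(6 - 4/6))*129 = (25 + (-3 - 1)) + ((6 + 2)*(6 - 4*1/6))*129 = (25 - 4) + (8*(6 - 2/3))*129 = 21 + (8*(16/3))*129 = 21 + (128/3)*129 = 21 + 5504 = 5525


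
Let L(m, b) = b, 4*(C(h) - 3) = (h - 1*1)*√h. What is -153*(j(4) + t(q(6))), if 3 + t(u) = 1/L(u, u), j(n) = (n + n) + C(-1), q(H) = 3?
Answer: -1275 + 153*I/2 ≈ -1275.0 + 76.5*I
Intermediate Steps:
C(h) = 3 + √h*(-1 + h)/4 (C(h) = 3 + ((h - 1*1)*√h)/4 = 3 + ((h - 1)*√h)/4 = 3 + ((-1 + h)*√h)/4 = 3 + (√h*(-1 + h))/4 = 3 + √h*(-1 + h)/4)
j(n) = 3 + 2*n - I/2 (j(n) = (n + n) + (3 - I/4 + (-1)^(3/2)/4) = 2*n + (3 - I/4 + (-I)/4) = 2*n + (3 - I/4 - I/4) = 2*n + (3 - I/2) = 3 + 2*n - I/2)
t(u) = -3 + 1/u
-153*(j(4) + t(q(6))) = -153*((3 + 2*4 - I/2) + (-3 + 1/3)) = -153*((3 + 8 - I/2) + (-3 + ⅓)) = -153*((11 - I/2) - 8/3) = -153*(25/3 - I/2) = -1275 + 153*I/2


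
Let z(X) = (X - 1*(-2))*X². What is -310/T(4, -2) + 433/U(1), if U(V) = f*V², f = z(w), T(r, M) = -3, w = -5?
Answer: 2439/25 ≈ 97.560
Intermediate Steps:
z(X) = X²*(2 + X) (z(X) = (X + 2)*X² = (2 + X)*X² = X²*(2 + X))
f = -75 (f = (-5)²*(2 - 5) = 25*(-3) = -75)
U(V) = -75*V²
-310/T(4, -2) + 433/U(1) = -310/(-3) + 433/((-75*1²)) = -310*(-⅓) + 433/((-75*1)) = 310/3 + 433/(-75) = 310/3 + 433*(-1/75) = 310/3 - 433/75 = 2439/25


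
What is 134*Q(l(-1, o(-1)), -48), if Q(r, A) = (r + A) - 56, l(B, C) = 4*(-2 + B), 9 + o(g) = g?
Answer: -15544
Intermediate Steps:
o(g) = -9 + g
l(B, C) = -8 + 4*B
Q(r, A) = -56 + A + r (Q(r, A) = (A + r) - 56 = -56 + A + r)
134*Q(l(-1, o(-1)), -48) = 134*(-56 - 48 + (-8 + 4*(-1))) = 134*(-56 - 48 + (-8 - 4)) = 134*(-56 - 48 - 12) = 134*(-116) = -15544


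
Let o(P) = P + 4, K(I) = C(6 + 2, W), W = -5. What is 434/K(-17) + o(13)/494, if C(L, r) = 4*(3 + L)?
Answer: 26893/2717 ≈ 9.8980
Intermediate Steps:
C(L, r) = 12 + 4*L
K(I) = 44 (K(I) = 12 + 4*(6 + 2) = 12 + 4*8 = 12 + 32 = 44)
o(P) = 4 + P
434/K(-17) + o(13)/494 = 434/44 + (4 + 13)/494 = 434*(1/44) + 17*(1/494) = 217/22 + 17/494 = 26893/2717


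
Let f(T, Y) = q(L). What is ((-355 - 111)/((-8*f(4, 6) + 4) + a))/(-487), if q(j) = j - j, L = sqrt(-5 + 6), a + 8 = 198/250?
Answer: -58250/195287 ≈ -0.29828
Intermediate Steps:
a = -901/125 (a = -8 + 198/250 = -8 + 198*(1/250) = -8 + 99/125 = -901/125 ≈ -7.2080)
L = 1 (L = sqrt(1) = 1)
q(j) = 0
f(T, Y) = 0
((-355 - 111)/((-8*f(4, 6) + 4) + a))/(-487) = ((-355 - 111)/((-8*0 + 4) - 901/125))/(-487) = -466/((0 + 4) - 901/125)*(-1/487) = -466/(4 - 901/125)*(-1/487) = -466/(-401/125)*(-1/487) = -466*(-125/401)*(-1/487) = (58250/401)*(-1/487) = -58250/195287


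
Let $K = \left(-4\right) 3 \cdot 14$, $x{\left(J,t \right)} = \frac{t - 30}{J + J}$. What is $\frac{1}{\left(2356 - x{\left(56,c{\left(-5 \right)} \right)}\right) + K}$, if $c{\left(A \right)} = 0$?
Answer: $\frac{56}{122543} \approx 0.00045698$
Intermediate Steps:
$x{\left(J,t \right)} = \frac{-30 + t}{2 J}$
$K = -168$ ($K = \left(-12\right) 14 = -168$)
$\frac{1}{\left(2356 - x{\left(56,c{\left(-5 \right)} \right)}\right) + K} = \frac{1}{\left(2356 - \frac{-30 + 0}{2 \cdot 56}\right) - 168} = \frac{1}{\left(2356 - \frac{1}{2} \cdot \frac{1}{56} \left(-30\right)\right) - 168} = \frac{1}{\left(2356 - - \frac{15}{56}\right) - 168} = \frac{1}{\left(2356 + \frac{15}{56}\right) - 168} = \frac{1}{\frac{131951}{56} - 168} = \frac{1}{\frac{122543}{56}} = \frac{56}{122543}$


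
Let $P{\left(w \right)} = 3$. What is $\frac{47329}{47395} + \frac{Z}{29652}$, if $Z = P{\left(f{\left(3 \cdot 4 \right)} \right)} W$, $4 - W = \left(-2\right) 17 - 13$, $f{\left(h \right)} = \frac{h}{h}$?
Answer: $\frac{470216981}{468452180} \approx 1.0038$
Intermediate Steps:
$f{\left(h \right)} = 1$
$W = 51$ ($W = 4 - \left(\left(-2\right) 17 - 13\right) = 4 - \left(-34 - 13\right) = 4 - -47 = 4 + 47 = 51$)
$Z = 153$ ($Z = 3 \cdot 51 = 153$)
$\frac{47329}{47395} + \frac{Z}{29652} = \frac{47329}{47395} + \frac{153}{29652} = 47329 \cdot \frac{1}{47395} + 153 \cdot \frac{1}{29652} = \frac{47329}{47395} + \frac{51}{9884} = \frac{470216981}{468452180}$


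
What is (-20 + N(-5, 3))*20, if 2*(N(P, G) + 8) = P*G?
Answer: -710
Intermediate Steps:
N(P, G) = -8 + G*P/2 (N(P, G) = -8 + (P*G)/2 = -8 + (G*P)/2 = -8 + G*P/2)
(-20 + N(-5, 3))*20 = (-20 + (-8 + (½)*3*(-5)))*20 = (-20 + (-8 - 15/2))*20 = (-20 - 31/2)*20 = -71/2*20 = -710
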